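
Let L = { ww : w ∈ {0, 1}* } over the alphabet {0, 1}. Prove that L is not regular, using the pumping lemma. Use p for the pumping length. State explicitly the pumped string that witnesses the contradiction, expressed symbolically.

0^{p+k} 1^p 0^p 1^p

Toward a contradiction, assume L is regular with pumping length p.
Take w = 0^p 1^p 0^p 1^p = uu where u = 0^p1^p; then w ∈ L and |w| = 4p ≥ p.
The pumping lemma gives a decomposition w = xyz where |xy| ≤ p and |y| ≥ 1.
Since the first p symbols of w are all 0's and |xy| ≤ p, y lies entirely in the leading 0-block: y = 0^k for some k with 1 ≤ k ≤ p.
Pump with i = 2: xy^2z = 0^{p+k} 1^p 0^p 1^p, of length 4p+k. Suppose this equals vv. The string starts with 0 and ends with 1, so v does too; thus the boundary between the two copies of v is a 1→0 transition. There is exactly one such transition, at position 2p+k, so |v| = 2p+k and |vv| = 4p+2k ≠ 4p+k since k ≥ 1. So xy^2z ∉ L.
This is a contradiction; hence L is not regular.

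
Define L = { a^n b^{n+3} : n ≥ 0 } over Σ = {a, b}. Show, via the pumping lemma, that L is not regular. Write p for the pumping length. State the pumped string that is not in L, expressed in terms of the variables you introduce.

Assume L is regular. Let p be the pumping length given by the pumping lemma.
Take w = a^p b^{p+3}. Then w ∈ L and |w| = 2p+3 ≥ p.
By the pumping lemma, w = xyz with |xy| ≤ p and |y| > 0.
Because |xy| ≤ p and w begins with p copies of a, we have y = a^k with 1 ≤ k ≤ p.
Pump with i = 2: xy^2z = a^{p+k} b^{p+3}. For this to lie in L we would need p+3 = (p+k)+3, which forces k = 0. But k ≥ 1, so xy^2z ∉ L.
Contradiction. Therefore L is not regular.

a^{p+k} b^{p+3}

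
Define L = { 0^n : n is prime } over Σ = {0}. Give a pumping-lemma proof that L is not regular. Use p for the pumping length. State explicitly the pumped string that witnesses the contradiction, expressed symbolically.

Toward a contradiction, assume L is regular with pumping length p.
Let q be a prime with q ≥ p+2 (infinitely many primes exist), and take w = 0^q ∈ L with |w| = q ≥ p.
The pumping lemma gives a decomposition w = xyz where |xy| ≤ p and |y| > 0.
Then y = 0^k for some k with 1 ≤ k ≤ p.
Since 1 ≤ k ≤ p, |xz| = q-k. Pump with i = q+1: |xy^{q+1}z| = (q-k)+(q+1)k = q+qk = q(1+k), which is composite (both factors ≥ 2). So xy^{q+1}z = 0^{q(1+k)} ∉ L.
Contradiction. Therefore L is not regular.

0^{q(1+k)}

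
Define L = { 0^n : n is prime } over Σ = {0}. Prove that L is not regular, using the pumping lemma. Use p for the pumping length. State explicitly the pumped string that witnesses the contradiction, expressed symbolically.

0^{q(1+k)}

Assume L is regular. Let p be the pumping length given by the pumping lemma.
Let q be a prime with q ≥ p+2 (infinitely many primes exist), and take w = 0^q ∈ L with |w| = q ≥ p.
Write w = xyz as guaranteed by the lemma, with |xy| ≤ p and |y| > 0.
Then y = 0^k for some k with 1 ≤ k ≤ p.
Since 1 ≤ k ≤ p, |xz| = q-k. Pump with i = q+1: |xy^{q+1}z| = (q-k)+(q+1)k = q+qk = q(1+k), which is composite (both factors ≥ 2). So xy^{q+1}z = 0^{q(1+k)} ∉ L.
This contradicts the pumping lemma, so L is not regular.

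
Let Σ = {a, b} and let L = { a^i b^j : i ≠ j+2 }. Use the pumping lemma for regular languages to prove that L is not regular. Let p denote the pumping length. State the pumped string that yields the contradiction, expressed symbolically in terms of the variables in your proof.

Suppose for contradiction that L is regular, and let p be the pumping length.
Choose w = a^p b^{p+p!-2}. Since p ≠ (p+p!-2)+2 = p+p!, w ∈ L; and |w| ≥ p.
Write w = xyz as guaranteed by the lemma, with |xy| ≤ p and |y| ≥ 1.
Because |xy| ≤ p and w begins with p copies of a, we have y = a^k with 1 ≤ k ≤ p.
Since 1 ≤ k ≤ p, k divides p!; set t = 1 + p!/k. Then xy^t z has p + (p!/k)·k = p + p! copies of a. Now the a-count is p+p! and (b-count)+2 = (p+p!-2)+2 = p+p!, so i ≠ j+2 fails. So xy^t z = a^{p+p!} b^{p+p!-2} ∉ L.
Contradiction. Therefore L is not regular.

a^{p+p!} b^{p+p!-2}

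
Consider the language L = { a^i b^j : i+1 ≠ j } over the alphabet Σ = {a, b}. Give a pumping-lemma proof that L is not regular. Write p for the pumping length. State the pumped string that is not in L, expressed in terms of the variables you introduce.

a^{p+p!} b^{p+p!+1}

Assume L is regular. Let p be the pumping length given by the pumping lemma.
Choose w = a^p b^{p+p!+1}. Since p ≠ (p+p!+1)-1 = p+p!, w ∈ L; and |w| ≥ p.
Write w = xyz as guaranteed by the lemma, with |xy| ≤ p and y is nonempty.
Since the first p symbols of w are all a's and |xy| ≤ p, y lies entirely in the leading a-block: y = a^k for some k with 1 ≤ k ≤ p.
Since 1 ≤ k ≤ p, k divides p!; set t = 1 + p!/k. Then xy^t z has p + (p!/k)·k = p + p! copies of a. Now the a-count is p+p! and (b-count)-1 = (p+p!+1)-1 = p+p!, so i+1 ≠ j fails. So xy^t z = a^{p+p!} b^{p+p!+1} ∉ L.
Contradiction. Therefore L is not regular.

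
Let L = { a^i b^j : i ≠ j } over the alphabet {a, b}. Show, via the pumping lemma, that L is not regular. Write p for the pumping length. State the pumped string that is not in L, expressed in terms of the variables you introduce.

Assume L is regular. Let p be the pumping length given by the pumping lemma.
Choose w = a^p b^{p+p!}. Since p ≠ p+p!, w ∈ L; and |w| ≥ p.
The pumping lemma gives a decomposition w = xyz where |xy| ≤ p and |y| ≥ 1.
Since the first p symbols of w are all a's and |xy| ≤ p, y lies entirely in the leading a-block: y = a^k for some k with 1 ≤ k ≤ p.
Since 1 ≤ k ≤ p, k divides p!; set t = 1 + p!/k. Then xy^t z has p + (p!/k)·k = p + p! copies of a. Now the a-count equals the b-count, so i ≠ j fails. So xy^t z = a^{p+p!} b^{p+p!} ∉ L.
This is a contradiction; hence L is not regular.

a^{p+p!} b^{p+p!}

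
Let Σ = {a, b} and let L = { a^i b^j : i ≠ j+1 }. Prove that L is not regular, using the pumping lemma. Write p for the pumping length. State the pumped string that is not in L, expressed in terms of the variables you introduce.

Suppose for contradiction that L is regular, and let p be the pumping length.
Choose w = a^p b^{p+p!-1}. Since p ≠ (p+p!-1)+1 = p+p!, w ∈ L; and |w| ≥ p.
By the pumping lemma, w = xyz with |xy| ≤ p and |y| > 0.
Since the first p symbols of w are all a's and |xy| ≤ p, y lies entirely in the leading a-block: y = a^k for some k with 1 ≤ k ≤ p.
Since 1 ≤ k ≤ p, k divides p!; set t = 1 + p!/k. Then xy^t z has p + (p!/k)·k = p + p! copies of a. Now the a-count is p+p! and (b-count)+1 = (p+p!-1)+1 = p+p!, so i ≠ j+1 fails. So xy^t z = a^{p+p!} b^{p+p!-1} ∉ L.
This contradicts the pumping lemma, so L is not regular.

a^{p+p!} b^{p+p!-1}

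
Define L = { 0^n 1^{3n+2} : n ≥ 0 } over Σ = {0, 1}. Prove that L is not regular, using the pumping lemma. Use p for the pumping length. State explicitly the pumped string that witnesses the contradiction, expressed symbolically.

0^{p+k} 1^{3p+2}

Suppose for contradiction that L is regular, and let p be the pumping length.
Let w = 0^p 1^{3p+2} ∈ L; note |w| = 4p+2 ≥ p.
By the pumping lemma, w = xyz with |xy| ≤ p and y is nonempty.
Since the first p symbols of w are all 0's and |xy| ≤ p, y lies entirely in the leading 0-block: y = 0^k for some k with 1 ≤ k ≤ p.
Pump with i = 2: xy^2z = 0^{p+k} 1^{3p+2}. For this to lie in L we would need 3p+2 = 3(p+k)+2, which forces k = 0. But k ≥ 1, so xy^2z ∉ L.
This contradicts the pumping lemma, so L is not regular.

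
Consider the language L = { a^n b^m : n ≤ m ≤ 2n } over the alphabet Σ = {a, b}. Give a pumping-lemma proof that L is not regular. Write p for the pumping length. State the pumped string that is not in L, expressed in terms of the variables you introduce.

Assume L is regular; let p be its pumping constant.
Take w = a^p b^p ∈ L (since p ≤ p ≤ 2p), with |w| = 2p ≥ p.
The pumping lemma gives a decomposition w = xyz where |xy| ≤ p and |y| > 0.
Since the first p symbols of w are all a's and |xy| ≤ p, y lies entirely in the leading a-block: y = a^k for some k with 1 ≤ k ≤ p.
Pump with i = 2: xy^2z = a^{p+k} b^p. Now n = p+k > p = m, so the condition n ≤ m fails. Thus xy^2z ∉ L.
Contradiction. Therefore L is not regular.

a^{p+k} b^p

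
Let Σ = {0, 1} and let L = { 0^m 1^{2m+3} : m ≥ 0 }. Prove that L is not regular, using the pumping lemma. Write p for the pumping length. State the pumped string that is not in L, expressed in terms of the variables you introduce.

Suppose for contradiction that L is regular, and let p be the pumping length.
Let w = 0^p 1^{2p+3} ∈ L; note |w| = 3p+3 ≥ p.
The pumping lemma gives a decomposition w = xyz where |xy| ≤ p and y is nonempty.
Since the first p symbols of w are all 0's and |xy| ≤ p, y lies entirely in the leading 0-block: y = 0^k for some k with 1 ≤ k ≤ p.
Pump with i = 2: xy^2z = 0^{p+k} 1^{2p+3}. For this to lie in L we would need 2p+3 = 2(p+k)+3, which forces k = 0. But k ≥ 1, so xy^2z ∉ L.
This is a contradiction; hence L is not regular.

0^{p+k} 1^{2p+3}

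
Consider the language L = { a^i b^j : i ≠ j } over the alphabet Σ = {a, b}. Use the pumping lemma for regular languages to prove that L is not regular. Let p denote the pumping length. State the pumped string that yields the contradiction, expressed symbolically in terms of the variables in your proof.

a^{p+p!} b^{p+p!}

Assume L is regular; let p be its pumping constant.
Choose w = a^p b^{p+p!}. Since p ≠ p+p!, w ∈ L; and |w| ≥ p.
Write w = xyz as guaranteed by the lemma, with |xy| ≤ p and y is nonempty.
Because |xy| ≤ p and w begins with p copies of a, we have y = a^k with 1 ≤ k ≤ p.
Since 1 ≤ k ≤ p, k divides p!; set t = 1 + p!/k. Then xy^t z has p + (p!/k)·k = p + p! copies of a. Now the a-count equals the b-count, so i ≠ j fails. So xy^t z = a^{p+p!} b^{p+p!} ∉ L.
This is a contradiction; hence L is not regular.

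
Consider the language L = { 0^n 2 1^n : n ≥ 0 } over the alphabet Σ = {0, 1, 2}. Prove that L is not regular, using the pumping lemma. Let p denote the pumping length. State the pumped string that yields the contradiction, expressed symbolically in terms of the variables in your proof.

0^{p+k} 2 1^p

Toward a contradiction, assume L is regular with pumping length p.
Take w = 0^p 2 1^p ∈ L with |w| = 2p+1 ≥ p.
Write w = xyz as guaranteed by the lemma, with |xy| ≤ p and |y| ≥ 1.
Since the first p symbols of w are all 0's and |xy| ≤ p, y lies entirely in the leading 0-block: y = 0^k for some k with 1 ≤ k ≤ p.
Pump with i = 2: xy^2z = 0^{p+k} 2 1^p, which would require p+k = p. But k ≥ 1, so xy^2z ∉ L.
This contradicts the pumping lemma, so L is not regular.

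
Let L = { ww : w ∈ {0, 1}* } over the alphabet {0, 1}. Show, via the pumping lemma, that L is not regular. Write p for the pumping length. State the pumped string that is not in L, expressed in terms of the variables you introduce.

Toward a contradiction, assume L is regular with pumping length p.
Take w = 0^p 1^p 0^p 1^p = uu where u = 0^p1^p; then w ∈ L and |w| = 4p ≥ p.
The pumping lemma gives a decomposition w = xyz where |xy| ≤ p and |y| > 0.
Because |xy| ≤ p and w begins with p copies of 0, we have y = 0^k with 1 ≤ k ≤ p.
Pump with i = 2: xy^2z = 0^{p+k} 1^p 0^p 1^p, of length 4p+k. Suppose this equals vv. The string starts with 0 and ends with 1, so v does too; thus the boundary between the two copies of v is a 1→0 transition. There is exactly one such transition, at position 2p+k, so |v| = 2p+k and |vv| = 4p+2k ≠ 4p+k since k ≥ 1. So xy^2z ∉ L.
This is a contradiction; hence L is not regular.

0^{p+k} 1^p 0^p 1^p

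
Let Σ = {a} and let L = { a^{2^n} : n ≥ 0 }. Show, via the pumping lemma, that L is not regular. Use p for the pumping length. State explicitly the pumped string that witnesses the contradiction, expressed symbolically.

a^{2^p+k}

Suppose for contradiction that L is regular, and let p be the pumping length.
Take w = a^{2^p} ∈ L with |w| = 2^p ≥ p.
The pumping lemma gives a decomposition w = xyz where |xy| ≤ p and y is nonempty.
Then y = a^k for some k with 1 ≤ k ≤ p.
Pump with i = 2: xy^2z = a^{2^p+k}. Since 1 ≤ k ≤ p < 2^p, we have 2^p < 2^p+k < 2^{p+1}, so 2^p+k is not a power of 2. So xy^2z ∉ L.
Contradiction. Therefore L is not regular.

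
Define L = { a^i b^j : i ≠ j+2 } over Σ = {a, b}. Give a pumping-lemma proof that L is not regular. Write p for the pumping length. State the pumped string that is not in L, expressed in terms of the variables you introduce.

a^{p+p!} b^{p+p!-2}

Suppose for contradiction that L is regular, and let p be the pumping length.
Choose w = a^p b^{p+p!-2}. Since p ≠ (p+p!-2)+2 = p+p!, w ∈ L; and |w| ≥ p.
The pumping lemma gives a decomposition w = xyz where |xy| ≤ p and y is nonempty.
The first p characters of w are a's, so xy (and hence y) consists only of a's. Write y = a^k, 1 ≤ k ≤ p.
Since 1 ≤ k ≤ p, k divides p!; set t = 1 + p!/k. Then xy^t z has p + (p!/k)·k = p + p! copies of a. Now the a-count is p+p! and (b-count)+2 = (p+p!-2)+2 = p+p!, so i ≠ j+2 fails. So xy^t z = a^{p+p!} b^{p+p!-2} ∉ L.
This contradicts the pumping lemma, so L is not regular.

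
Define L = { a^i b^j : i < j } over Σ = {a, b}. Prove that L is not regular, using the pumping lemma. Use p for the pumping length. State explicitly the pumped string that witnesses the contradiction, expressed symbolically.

a^{p+k} b^{p+1}

Assume L is regular; let p be its pumping constant.
Choose w = a^p b^{p+1} ∈ L, with |w| = 2p+1 ≥ p.
By the pumping lemma, w = xyz with |xy| ≤ p and |y| > 0.
Because |xy| ≤ p and w begins with p copies of a, we have y = a^k with 1 ≤ k ≤ p.
Consider xy^2z = a^{p+k} b^{p+1}. Since k ≥ 1, the a-count p+k is at least p+1, so i < j fails; thus xy^2z ∉ L.
Contradiction. Therefore L is not regular.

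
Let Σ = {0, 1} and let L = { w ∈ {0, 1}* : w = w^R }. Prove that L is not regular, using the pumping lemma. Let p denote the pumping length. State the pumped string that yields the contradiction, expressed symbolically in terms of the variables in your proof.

0^{p+k} 1 0^p

Assume L is regular; let p be its pumping constant.
Take w = 0^p 1 0^p, a palindrome of length 2p+1 ≥ p.
By the pumping lemma, w = xyz with |xy| ≤ p and y is nonempty.
The first p characters of w are 0's, so xy (and hence y) consists only of 0's. Write y = 0^k, 1 ≤ k ≤ p.
Pump with i = 2: xy^2z = 0^{p+k} 1 0^p. Its reverse is 0^p 1 0^{p+k}, which differs from xy^2z since k ≥ 1. So xy^2z is not a palindrome and xy^2z ∉ L.
Contradiction. Therefore L is not regular.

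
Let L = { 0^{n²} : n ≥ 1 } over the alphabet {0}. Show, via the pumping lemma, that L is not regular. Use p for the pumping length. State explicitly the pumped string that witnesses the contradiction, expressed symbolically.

0^{p²+k}

Assume L is regular; let p be its pumping constant.
Take w = 0^{p²} ∈ L with |w| = p² ≥ p.
By the pumping lemma, w = xyz with |xy| ≤ p and y is nonempty.
Then y = 0^k for some k with 1 ≤ k ≤ p.
Pump with i = 2: xy^2z = 0^{p²+k}. Since 1 ≤ k ≤ p, p² < p²+k ≤ p²+p < (p+1)², so p²+k lies strictly between consecutive squares and is not a perfect square. So xy^2z ∉ L.
This is a contradiction; hence L is not regular.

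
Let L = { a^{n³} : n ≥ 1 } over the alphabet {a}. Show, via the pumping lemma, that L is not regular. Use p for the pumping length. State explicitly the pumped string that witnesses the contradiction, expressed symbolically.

a^{p³+k}

Assume L is regular; let p be its pumping constant.
Take w = a^{p³} ∈ L with |w| = p³ ≥ p.
The pumping lemma gives a decomposition w = xyz where |xy| ≤ p and |y| > 0.
Then y = a^k for some k with 1 ≤ k ≤ p.
Pump with i = 2: xy^2z = a^{p³+k}. Since 1 ≤ k ≤ p, p³ < p³+k ≤ p³+p < p³+3p²+3p+1 = (p+1)³, so p³+k is not a perfect cube. So xy^2z ∉ L.
This is a contradiction; hence L is not regular.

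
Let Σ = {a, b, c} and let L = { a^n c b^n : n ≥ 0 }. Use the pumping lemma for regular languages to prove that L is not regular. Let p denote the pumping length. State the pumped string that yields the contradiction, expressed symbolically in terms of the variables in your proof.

a^{p+k} c b^p

Toward a contradiction, assume L is regular with pumping length p.
Take w = a^p c b^p ∈ L with |w| = 2p+1 ≥ p.
The pumping lemma gives a decomposition w = xyz where |xy| ≤ p and |y| > 0.
The first p characters of w are a's, so xy (and hence y) consists only of a's. Write y = a^k, 1 ≤ k ≤ p.
Pump with i = 2: xy^2z = a^{p+k} c b^p, which would require p+k = p. But k ≥ 1, so xy^2z ∉ L.
Contradiction. Therefore L is not regular.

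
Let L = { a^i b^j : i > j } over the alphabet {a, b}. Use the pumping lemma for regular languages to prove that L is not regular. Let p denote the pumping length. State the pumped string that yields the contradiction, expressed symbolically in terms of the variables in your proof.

Assume L is regular. Let p be the pumping length given by the pumping lemma.
Choose w = a^{p+1} b^p ∈ L, with |w| = 2p+1 ≥ p.
The pumping lemma gives a decomposition w = xyz where |xy| ≤ p and y is nonempty.
Since the first p symbols of w are all a's and |xy| ≤ p, y lies entirely in the leading a-block: y = a^k for some k with 1 ≤ k ≤ p.
Consider xy^0z = xz = a^{p+1-k} b^p. Since k ≥ 1, the a-count p+1-k is at most p, so i > j fails; thus xz ∉ L.
This contradicts the pumping lemma, so L is not regular.

a^{p+1-k} b^p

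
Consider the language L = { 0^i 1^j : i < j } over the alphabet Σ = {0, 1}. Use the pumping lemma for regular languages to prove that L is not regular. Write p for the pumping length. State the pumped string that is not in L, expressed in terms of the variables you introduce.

Toward a contradiction, assume L is regular with pumping length p.
Choose w = 0^p 1^{p+1} ∈ L, with |w| = 2p+1 ≥ p.
The pumping lemma gives a decomposition w = xyz where |xy| ≤ p and |y| ≥ 1.
The first p characters of w are 0's, so xy (and hence y) consists only of 0's. Write y = 0^k, 1 ≤ k ≤ p.
Consider xy^2z = 0^{p+k} 1^{p+1}. Since k ≥ 1, the 0-count p+k is at least p+1, so i < j fails; thus xy^2z ∉ L.
This is a contradiction; hence L is not regular.

0^{p+k} 1^{p+1}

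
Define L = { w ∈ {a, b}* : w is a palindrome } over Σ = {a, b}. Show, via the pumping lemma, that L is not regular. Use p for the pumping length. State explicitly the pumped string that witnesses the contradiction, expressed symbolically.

a^{p+k} b a^p

Assume L is regular; let p be its pumping constant.
Take w = a^p b a^p, a palindrome of length 2p+1 ≥ p.
Write w = xyz as guaranteed by the lemma, with |xy| ≤ p and |y| ≥ 1.
Since the first p symbols of w are all a's and |xy| ≤ p, y lies entirely in the leading a-block: y = a^k for some k with 1 ≤ k ≤ p.
Pump with i = 2: xy^2z = a^{p+k} b a^p. Its reverse is a^p b a^{p+k}, which differs from xy^2z since k ≥ 1. So xy^2z is not a palindrome and xy^2z ∉ L.
This is a contradiction; hence L is not regular.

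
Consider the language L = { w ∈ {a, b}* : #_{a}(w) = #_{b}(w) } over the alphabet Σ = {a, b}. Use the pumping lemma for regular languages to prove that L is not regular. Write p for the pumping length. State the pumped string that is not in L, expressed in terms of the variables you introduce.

Assume L is regular; let p be its pumping constant.
Choose w = a^p b^p ∈ L with |w| = 2p ≥ p.
By the pumping lemma, w = xyz with |xy| ≤ p and y is nonempty.
Since the first p symbols of w are all a's and |xy| ≤ p, y lies entirely in the leading a-block: y = a^k for some k with 1 ≤ k ≤ p.
Pump with i = 2: xy^2z = a^{p+k} b^p has p+k occurrences of a but only p of b. Since k ≥ 1 the counts differ, so xy^2z ∉ L.
This contradicts the pumping lemma, so L is not regular.

a^{p+k} b^p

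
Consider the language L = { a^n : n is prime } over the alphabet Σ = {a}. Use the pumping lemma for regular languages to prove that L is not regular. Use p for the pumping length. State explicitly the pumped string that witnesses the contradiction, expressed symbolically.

a^{q(1+k)}

Assume L is regular; let p be its pumping constant.
Let q be a prime with q ≥ p+2 (infinitely many primes exist), and take w = a^q ∈ L with |w| = q ≥ p.
By the pumping lemma, w = xyz with |xy| ≤ p and y is nonempty.
Then y = a^k for some k with 1 ≤ k ≤ p.
Since 1 ≤ k ≤ p, |xz| = q-k. Pump with i = q+1: |xy^{q+1}z| = (q-k)+(q+1)k = q+qk = q(1+k), which is composite (both factors ≥ 2). So xy^{q+1}z = a^{q(1+k)} ∉ L.
This is a contradiction; hence L is not regular.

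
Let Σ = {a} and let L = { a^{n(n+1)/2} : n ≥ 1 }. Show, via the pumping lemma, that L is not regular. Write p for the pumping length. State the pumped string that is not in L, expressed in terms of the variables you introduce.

a^{p(p+1)/2+k}

Toward a contradiction, assume L is regular with pumping length p.
Take w = a^{p(p+1)/2} ∈ L with |w| = p(p+1)/2 ≥ p.
By the pumping lemma, w = xyz with |xy| ≤ p and y is nonempty.
Then y = a^k for some k with 1 ≤ k ≤ p.
Pump with i = 2: xy^2z = a^{p(p+1)/2+k}. Since 1 ≤ k ≤ p, p(p+1)/2 < p(p+1)/2+k ≤ p(p+1)/2+p < (p+1)(p+2)/2, so p(p+1)/2+k is strictly between consecutive triangular numbers. So xy^2z ∉ L.
This contradicts the pumping lemma, so L is not regular.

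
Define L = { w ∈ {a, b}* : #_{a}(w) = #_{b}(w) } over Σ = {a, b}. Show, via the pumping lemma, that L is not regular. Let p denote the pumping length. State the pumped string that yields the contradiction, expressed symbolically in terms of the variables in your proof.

Assume L is regular. Let p be the pumping length given by the pumping lemma.
Choose w = a^p b^p ∈ L with |w| = 2p ≥ p.
By the pumping lemma, w = xyz with |xy| ≤ p and |y| ≥ 1.
The first p characters of w are a's, so xy (and hence y) consists only of a's. Write y = a^k, 1 ≤ k ≤ p.
Pump with i = 2: xy^2z = a^{p+k} b^p has p+k occurrences of a but only p of b. Since k ≥ 1 the counts differ, so xy^2z ∉ L.
This is a contradiction; hence L is not regular.

a^{p+k} b^p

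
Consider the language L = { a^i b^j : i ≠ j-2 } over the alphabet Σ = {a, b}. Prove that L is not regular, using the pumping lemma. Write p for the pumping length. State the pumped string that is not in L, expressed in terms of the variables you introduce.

a^{p+p!} b^{p+p!+2}

Toward a contradiction, assume L is regular with pumping length p.
Choose w = a^p b^{p+p!+2}. Since p ≠ (p+p!+2)-2 = p+p!, w ∈ L; and |w| ≥ p.
By the pumping lemma, w = xyz with |xy| ≤ p and |y| ≥ 1.
Because |xy| ≤ p and w begins with p copies of a, we have y = a^k with 1 ≤ k ≤ p.
Since 1 ≤ k ≤ p, k divides p!; set t = 1 + p!/k. Then xy^t z has p + (p!/k)·k = p + p! copies of a. Now the a-count is p+p! and (b-count)-2 = (p+p!+2)-2 = p+p!, so i ≠ j-2 fails. So xy^t z = a^{p+p!} b^{p+p!+2} ∉ L.
Contradiction. Therefore L is not regular.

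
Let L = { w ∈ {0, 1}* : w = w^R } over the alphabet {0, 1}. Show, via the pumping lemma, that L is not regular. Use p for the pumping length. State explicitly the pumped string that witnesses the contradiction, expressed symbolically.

Suppose for contradiction that L is regular, and let p be the pumping length.
Take w = 0^p 1 0^p, a palindrome of length 2p+1 ≥ p.
Write w = xyz as guaranteed by the lemma, with |xy| ≤ p and y is nonempty.
Since the first p symbols of w are all 0's and |xy| ≤ p, y lies entirely in the leading 0-block: y = 0^k for some k with 1 ≤ k ≤ p.
Pump with i = 2: xy^2z = 0^{p+k} 1 0^p. Its reverse is 0^p 1 0^{p+k}, which differs from xy^2z since k ≥ 1. So xy^2z is not a palindrome and xy^2z ∉ L.
This contradicts the pumping lemma, so L is not regular.

0^{p+k} 1 0^p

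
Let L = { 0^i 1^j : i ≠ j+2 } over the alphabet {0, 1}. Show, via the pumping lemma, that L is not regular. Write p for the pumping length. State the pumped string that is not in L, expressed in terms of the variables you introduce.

0^{p+p!} 1^{p+p!-2}

Toward a contradiction, assume L is regular with pumping length p.
Choose w = 0^p 1^{p+p!-2}. Since p ≠ (p+p!-2)+2 = p+p!, w ∈ L; and |w| ≥ p.
By the pumping lemma, w = xyz with |xy| ≤ p and y is nonempty.
Because |xy| ≤ p and w begins with p copies of 0, we have y = 0^k with 1 ≤ k ≤ p.
Since 1 ≤ k ≤ p, k divides p!; set t = 1 + p!/k. Then xy^t z has p + (p!/k)·k = p + p! copies of 0. Now the 0-count is p+p! and (1-count)+2 = (p+p!-2)+2 = p+p!, so i ≠ j+2 fails. So xy^t z = 0^{p+p!} 1^{p+p!-2} ∉ L.
Contradiction. Therefore L is not regular.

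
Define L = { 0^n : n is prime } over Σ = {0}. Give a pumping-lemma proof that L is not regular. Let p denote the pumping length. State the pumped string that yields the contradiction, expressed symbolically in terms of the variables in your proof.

0^{q(1+k)}

Assume L is regular. Let p be the pumping length given by the pumping lemma.
Let q be a prime with q ≥ p+2 (infinitely many primes exist), and take w = 0^q ∈ L with |w| = q ≥ p.
Write w = xyz as guaranteed by the lemma, with |xy| ≤ p and |y| > 0.
Then y = 0^k for some k with 1 ≤ k ≤ p.
Since 1 ≤ k ≤ p, |xz| = q-k. Pump with i = q+1: |xy^{q+1}z| = (q-k)+(q+1)k = q+qk = q(1+k), which is composite (both factors ≥ 2). So xy^{q+1}z = 0^{q(1+k)} ∉ L.
Contradiction. Therefore L is not regular.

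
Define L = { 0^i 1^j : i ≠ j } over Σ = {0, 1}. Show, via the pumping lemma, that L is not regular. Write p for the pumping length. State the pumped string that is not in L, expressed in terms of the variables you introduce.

0^{p+p!} 1^{p+p!}

Assume L is regular. Let p be the pumping length given by the pumping lemma.
Choose w = 0^p 1^{p+p!}. Since p ≠ p+p!, w ∈ L; and |w| ≥ p.
The pumping lemma gives a decomposition w = xyz where |xy| ≤ p and |y| ≥ 1.
The first p characters of w are 0's, so xy (and hence y) consists only of 0's. Write y = 0^k, 1 ≤ k ≤ p.
Since 1 ≤ k ≤ p, k divides p!; set t = 1 + p!/k. Then xy^t z has p + (p!/k)·k = p + p! copies of 0. Now the 0-count equals the 1-count, so i ≠ j fails. So xy^t z = 0^{p+p!} 1^{p+p!} ∉ L.
This contradicts the pumping lemma, so L is not regular.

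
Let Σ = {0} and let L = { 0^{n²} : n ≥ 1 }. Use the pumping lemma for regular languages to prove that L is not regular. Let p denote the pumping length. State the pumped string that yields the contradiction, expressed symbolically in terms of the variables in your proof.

0^{p²+k}

Assume L is regular. Let p be the pumping length given by the pumping lemma.
Take w = 0^{p²} ∈ L with |w| = p² ≥ p.
By the pumping lemma, w = xyz with |xy| ≤ p and y is nonempty.
Then y = 0^k for some k with 1 ≤ k ≤ p.
Pump with i = 2: xy^2z = 0^{p²+k}. Since 1 ≤ k ≤ p, p² < p²+k ≤ p²+p < (p+1)², so p²+k lies strictly between consecutive squares and is not a perfect square. So xy^2z ∉ L.
This is a contradiction; hence L is not regular.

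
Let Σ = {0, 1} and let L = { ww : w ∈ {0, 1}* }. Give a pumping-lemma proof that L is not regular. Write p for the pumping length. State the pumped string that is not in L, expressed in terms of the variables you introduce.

Assume L is regular; let p be its pumping constant.
Take w = 0^p 1^p 0^p 1^p = uu where u = 0^p1^p; then w ∈ L and |w| = 4p ≥ p.
The pumping lemma gives a decomposition w = xyz where |xy| ≤ p and |y| > 0.
The first p characters of w are 0's, so xy (and hence y) consists only of 0's. Write y = 0^k, 1 ≤ k ≤ p.
Pump with i = 2: xy^2z = 0^{p+k} 1^p 0^p 1^p, of length 4p+k. Suppose this equals vv. The string starts with 0 and ends with 1, so v does too; thus the boundary between the two copies of v is a 1→0 transition. There is exactly one such transition, at position 2p+k, so |v| = 2p+k and |vv| = 4p+2k ≠ 4p+k since k ≥ 1. So xy^2z ∉ L.
This is a contradiction; hence L is not regular.

0^{p+k} 1^p 0^p 1^p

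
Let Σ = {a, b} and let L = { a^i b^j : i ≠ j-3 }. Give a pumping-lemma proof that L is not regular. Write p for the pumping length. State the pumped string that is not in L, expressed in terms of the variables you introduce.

Assume L is regular. Let p be the pumping length given by the pumping lemma.
Choose w = a^p b^{p+p!+3}. Since p ≠ (p+p!+3)-3 = p+p!, w ∈ L; and |w| ≥ p.
By the pumping lemma, w = xyz with |xy| ≤ p and |y| ≥ 1.
The first p characters of w are a's, so xy (and hence y) consists only of a's. Write y = a^k, 1 ≤ k ≤ p.
Since 1 ≤ k ≤ p, k divides p!; set t = 1 + p!/k. Then xy^t z has p + (p!/k)·k = p + p! copies of a. Now the a-count is p+p! and (b-count)-3 = (p+p!+3)-3 = p+p!, so i ≠ j-3 fails. So xy^t z = a^{p+p!} b^{p+p!+3} ∉ L.
This is a contradiction; hence L is not regular.

a^{p+p!} b^{p+p!+3}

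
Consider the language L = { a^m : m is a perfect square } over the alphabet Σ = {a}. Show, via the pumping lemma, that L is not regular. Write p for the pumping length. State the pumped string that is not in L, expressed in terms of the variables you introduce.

Assume L is regular. Let p be the pumping length given by the pumping lemma.
Take w = a^{p²} ∈ L with |w| = p² ≥ p.
By the pumping lemma, w = xyz with |xy| ≤ p and y is nonempty.
Then y = a^k for some k with 1 ≤ k ≤ p.
Pump with i = 2: xy^2z = a^{p²+k}. Since 1 ≤ k ≤ p, p² < p²+k ≤ p²+p < (p+1)², so p²+k lies strictly between consecutive squares and is not a perfect square. So xy^2z ∉ L.
Contradiction. Therefore L is not regular.

a^{p²+k}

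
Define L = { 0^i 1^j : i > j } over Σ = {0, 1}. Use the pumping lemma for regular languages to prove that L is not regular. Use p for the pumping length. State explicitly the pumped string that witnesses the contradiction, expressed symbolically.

Assume L is regular. Let p be the pumping length given by the pumping lemma.
Choose w = 0^{p+1} 1^p ∈ L, with |w| = 2p+1 ≥ p.
The pumping lemma gives a decomposition w = xyz where |xy| ≤ p and |y| ≥ 1.
Because |xy| ≤ p and w begins with p copies of 0, we have y = 0^k with 1 ≤ k ≤ p.
Consider xy^0z = xz = 0^{p+1-k} 1^p. Since k ≥ 1, the 0-count p+1-k is at most p, so i > j fails; thus xz ∉ L.
This is a contradiction; hence L is not regular.

0^{p+1-k} 1^p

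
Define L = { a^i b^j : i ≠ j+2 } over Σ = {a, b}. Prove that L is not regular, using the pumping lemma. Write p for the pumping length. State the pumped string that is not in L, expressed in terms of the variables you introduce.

a^{p+p!} b^{p+p!-2}

Toward a contradiction, assume L is regular with pumping length p.
Choose w = a^p b^{p+p!-2}. Since p ≠ (p+p!-2)+2 = p+p!, w ∈ L; and |w| ≥ p.
By the pumping lemma, w = xyz with |xy| ≤ p and y is nonempty.
Because |xy| ≤ p and w begins with p copies of a, we have y = a^k with 1 ≤ k ≤ p.
Since 1 ≤ k ≤ p, k divides p!; set t = 1 + p!/k. Then xy^t z has p + (p!/k)·k = p + p! copies of a. Now the a-count is p+p! and (b-count)+2 = (p+p!-2)+2 = p+p!, so i ≠ j+2 fails. So xy^t z = a^{p+p!} b^{p+p!-2} ∉ L.
This contradicts the pumping lemma, so L is not regular.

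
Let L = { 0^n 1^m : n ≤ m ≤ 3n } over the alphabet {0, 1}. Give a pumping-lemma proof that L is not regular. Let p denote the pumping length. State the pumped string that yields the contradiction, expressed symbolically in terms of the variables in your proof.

0^{p+k} 1^p

Assume L is regular; let p be its pumping constant.
Take w = 0^p 1^p ∈ L (since p ≤ p ≤ 3p), with |w| = 2p ≥ p.
By the pumping lemma, w = xyz with |xy| ≤ p and |y| > 0.
Because |xy| ≤ p and w begins with p copies of 0, we have y = 0^k with 1 ≤ k ≤ p.
Pump with i = 2: xy^2z = 0^{p+k} 1^p. Now n = p+k > p = m, so the condition n ≤ m fails. Thus xy^2z ∉ L.
This is a contradiction; hence L is not regular.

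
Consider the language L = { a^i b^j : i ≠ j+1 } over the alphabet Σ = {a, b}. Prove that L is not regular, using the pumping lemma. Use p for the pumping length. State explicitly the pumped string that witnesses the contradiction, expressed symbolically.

a^{p+p!} b^{p+p!-1}

Toward a contradiction, assume L is regular with pumping length p.
Choose w = a^p b^{p+p!-1}. Since p ≠ (p+p!-1)+1 = p+p!, w ∈ L; and |w| ≥ p.
The pumping lemma gives a decomposition w = xyz where |xy| ≤ p and |y| ≥ 1.
Since the first p symbols of w are all a's and |xy| ≤ p, y lies entirely in the leading a-block: y = a^k for some k with 1 ≤ k ≤ p.
Since 1 ≤ k ≤ p, k divides p!; set t = 1 + p!/k. Then xy^t z has p + (p!/k)·k = p + p! copies of a. Now the a-count is p+p! and (b-count)+1 = (p+p!-1)+1 = p+p!, so i ≠ j+1 fails. So xy^t z = a^{p+p!} b^{p+p!-1} ∉ L.
Contradiction. Therefore L is not regular.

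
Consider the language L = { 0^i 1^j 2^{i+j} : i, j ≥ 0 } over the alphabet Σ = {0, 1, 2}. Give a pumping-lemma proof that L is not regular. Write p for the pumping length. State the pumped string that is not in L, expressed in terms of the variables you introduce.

0^{p+k} 1^p 2^{2p}

Assume L is regular. Let p be the pumping length given by the pumping lemma.
Take w = 0^p 1^p 2^{2p} ∈ L (with i=j=p, i+j=2p), |w| = 4p ≥ p.
Write w = xyz as guaranteed by the lemma, with |xy| ≤ p and |y| ≥ 1.
Since the first p symbols of w are all 0's and |xy| ≤ p, y lies entirely in the leading 0-block: y = 0^k for some k with 1 ≤ k ≤ p.
Consider xy^2z = 0^{p+k} 1^p 2^{2p}. Now the 0- and 1-counts sum to 2p+k, but the 2-count is 2p ≠ 2p+k. So xy^2z ∉ L.
This contradicts the pumping lemma, so L is not regular.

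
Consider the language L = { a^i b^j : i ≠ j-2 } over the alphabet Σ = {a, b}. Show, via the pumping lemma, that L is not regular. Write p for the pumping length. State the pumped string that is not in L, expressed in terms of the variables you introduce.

Suppose for contradiction that L is regular, and let p be the pumping length.
Choose w = a^p b^{p+p!+2}. Since p ≠ (p+p!+2)-2 = p+p!, w ∈ L; and |w| ≥ p.
By the pumping lemma, w = xyz with |xy| ≤ p and y is nonempty.
The first p characters of w are a's, so xy (and hence y) consists only of a's. Write y = a^k, 1 ≤ k ≤ p.
Since 1 ≤ k ≤ p, k divides p!; set t = 1 + p!/k. Then xy^t z has p + (p!/k)·k = p + p! copies of a. Now the a-count is p+p! and (b-count)-2 = (p+p!+2)-2 = p+p!, so i ≠ j-2 fails. So xy^t z = a^{p+p!} b^{p+p!+2} ∉ L.
This is a contradiction; hence L is not regular.

a^{p+p!} b^{p+p!+2}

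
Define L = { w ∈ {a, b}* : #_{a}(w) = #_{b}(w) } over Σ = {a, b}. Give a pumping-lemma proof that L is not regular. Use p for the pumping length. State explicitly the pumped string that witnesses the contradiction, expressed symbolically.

a^{p+k} b^p

Suppose for contradiction that L is regular, and let p be the pumping length.
Choose w = a^p b^p ∈ L with |w| = 2p ≥ p.
The pumping lemma gives a decomposition w = xyz where |xy| ≤ p and |y| > 0.
Since the first p symbols of w are all a's and |xy| ≤ p, y lies entirely in the leading a-block: y = a^k for some k with 1 ≤ k ≤ p.
Pump with i = 2: xy^2z = a^{p+k} b^p has p+k occurrences of a but only p of b. Since k ≥ 1 the counts differ, so xy^2z ∉ L.
Contradiction. Therefore L is not regular.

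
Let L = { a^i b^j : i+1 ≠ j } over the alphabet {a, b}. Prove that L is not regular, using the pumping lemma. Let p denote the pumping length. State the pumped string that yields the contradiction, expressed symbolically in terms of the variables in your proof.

Suppose for contradiction that L is regular, and let p be the pumping length.
Choose w = a^p b^{p+p!+1}. Since p ≠ (p+p!+1)-1 = p+p!, w ∈ L; and |w| ≥ p.
By the pumping lemma, w = xyz with |xy| ≤ p and y is nonempty.
Because |xy| ≤ p and w begins with p copies of a, we have y = a^k with 1 ≤ k ≤ p.
Since 1 ≤ k ≤ p, k divides p!; set t = 1 + p!/k. Then xy^t z has p + (p!/k)·k = p + p! copies of a. Now the a-count is p+p! and (b-count)-1 = (p+p!+1)-1 = p+p!, so i+1 ≠ j fails. So xy^t z = a^{p+p!} b^{p+p!+1} ∉ L.
This is a contradiction; hence L is not regular.

a^{p+p!} b^{p+p!+1}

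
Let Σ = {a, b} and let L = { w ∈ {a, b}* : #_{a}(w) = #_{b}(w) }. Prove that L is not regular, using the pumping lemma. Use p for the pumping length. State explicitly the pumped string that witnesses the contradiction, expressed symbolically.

Suppose for contradiction that L is regular, and let p be the pumping length.
Choose w = a^p b^p ∈ L with |w| = 2p ≥ p.
Write w = xyz as guaranteed by the lemma, with |xy| ≤ p and |y| > 0.
Because |xy| ≤ p and w begins with p copies of a, we have y = a^k with 1 ≤ k ≤ p.
Pump with i = 2: xy^2z = a^{p+k} b^p has p+k occurrences of a but only p of b. Since k ≥ 1 the counts differ, so xy^2z ∉ L.
This contradicts the pumping lemma, so L is not regular.

a^{p+k} b^p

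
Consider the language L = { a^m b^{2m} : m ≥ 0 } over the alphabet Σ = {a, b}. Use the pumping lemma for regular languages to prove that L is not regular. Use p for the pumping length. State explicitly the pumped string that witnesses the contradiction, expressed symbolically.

Toward a contradiction, assume L is regular with pumping length p.
Choose w = a^p b^{2p}, which is in L with |w| = 3p ≥ p.
By the pumping lemma, w = xyz with |xy| ≤ p and |y| > 0.
Because |xy| ≤ p and w begins with p copies of a, we have y = a^k with 1 ≤ k ≤ p.
Pump with i = 2: xy^2z = a^{p+k} b^{2p}. For this to lie in L we would need 2p = 2(p+k), which forces k = 0. But k ≥ 1, so xy^2z ∉ L.
This is a contradiction; hence L is not regular.

a^{p+k} b^{2p}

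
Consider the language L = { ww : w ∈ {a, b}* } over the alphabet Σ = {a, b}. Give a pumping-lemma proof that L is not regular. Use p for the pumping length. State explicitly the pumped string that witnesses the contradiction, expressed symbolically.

Assume L is regular. Let p be the pumping length given by the pumping lemma.
Take w = a^p b^p a^p b^p = uu where u = a^pb^p; then w ∈ L and |w| = 4p ≥ p.
The pumping lemma gives a decomposition w = xyz where |xy| ≤ p and |y| ≥ 1.
Since the first p symbols of w are all a's and |xy| ≤ p, y lies entirely in the leading a-block: y = a^k for some k with 1 ≤ k ≤ p.
Pump with i = 2: xy^2z = a^{p+k} b^p a^p b^p, of length 4p+k. Suppose this equals vv. The string starts with a and ends with b, so v does too; thus the boundary between the two copies of v is a b→a transition. There is exactly one such transition, at position 2p+k, so |v| = 2p+k and |vv| = 4p+2k ≠ 4p+k since k ≥ 1. So xy^2z ∉ L.
This is a contradiction; hence L is not regular.

a^{p+k} b^p a^p b^p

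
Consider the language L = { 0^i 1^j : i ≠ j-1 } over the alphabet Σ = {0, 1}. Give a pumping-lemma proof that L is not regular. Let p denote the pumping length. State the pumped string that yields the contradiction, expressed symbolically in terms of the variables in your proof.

0^{p+p!} 1^{p+p!+1}

Toward a contradiction, assume L is regular with pumping length p.
Choose w = 0^p 1^{p+p!+1}. Since p ≠ (p+p!+1)-1 = p+p!, w ∈ L; and |w| ≥ p.
Write w = xyz as guaranteed by the lemma, with |xy| ≤ p and |y| > 0.
Since the first p symbols of w are all 0's and |xy| ≤ p, y lies entirely in the leading 0-block: y = 0^k for some k with 1 ≤ k ≤ p.
Since 1 ≤ k ≤ p, k divides p!; set t = 1 + p!/k. Then xy^t z has p + (p!/k)·k = p + p! copies of 0. Now the 0-count is p+p! and (1-count)-1 = (p+p!+1)-1 = p+p!, so i ≠ j-1 fails. So xy^t z = 0^{p+p!} 1^{p+p!+1} ∉ L.
This contradicts the pumping lemma, so L is not regular.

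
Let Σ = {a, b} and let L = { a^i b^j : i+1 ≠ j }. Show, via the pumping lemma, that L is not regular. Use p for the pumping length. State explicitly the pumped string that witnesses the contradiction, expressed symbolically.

Assume L is regular. Let p be the pumping length given by the pumping lemma.
Choose w = a^p b^{p+p!+1}. Since p ≠ (p+p!+1)-1 = p+p!, w ∈ L; and |w| ≥ p.
The pumping lemma gives a decomposition w = xyz where |xy| ≤ p and |y| ≥ 1.
Since the first p symbols of w are all a's and |xy| ≤ p, y lies entirely in the leading a-block: y = a^k for some k with 1 ≤ k ≤ p.
Since 1 ≤ k ≤ p, k divides p!; set t = 1 + p!/k. Then xy^t z has p + (p!/k)·k = p + p! copies of a. Now the a-count is p+p! and (b-count)-1 = (p+p!+1)-1 = p+p!, so i+1 ≠ j fails. So xy^t z = a^{p+p!} b^{p+p!+1} ∉ L.
Contradiction. Therefore L is not regular.

a^{p+p!} b^{p+p!+1}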